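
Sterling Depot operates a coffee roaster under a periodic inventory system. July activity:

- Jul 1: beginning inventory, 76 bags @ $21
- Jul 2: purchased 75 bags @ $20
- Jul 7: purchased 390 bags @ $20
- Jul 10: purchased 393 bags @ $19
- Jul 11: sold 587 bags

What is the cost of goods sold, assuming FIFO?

Jul 11, 587 sold [FIFO — oldest first]: 76 @ $21 + 75 @ $20 + 390 @ $20 + 46 @ $19 = $11,770
Ending inventory: 347 @ $19 = $6,593
Check: goods available $18,363 = COGS $11,770 + ending $6,593

COGS = $11,770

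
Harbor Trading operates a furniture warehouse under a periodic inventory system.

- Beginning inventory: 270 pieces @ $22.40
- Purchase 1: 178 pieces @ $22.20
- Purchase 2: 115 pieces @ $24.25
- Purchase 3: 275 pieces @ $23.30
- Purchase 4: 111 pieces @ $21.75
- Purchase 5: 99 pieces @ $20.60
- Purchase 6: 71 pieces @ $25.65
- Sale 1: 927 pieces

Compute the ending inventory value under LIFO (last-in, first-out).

Sale 1 (927) [LIFO — newest first]: 71 @ $25.65 + 99 @ $20.60 + 111 @ $21.75 + 275 @ $23.30 + 115 @ $24.25 + 178 @ $22.20 + 78 @ $22.40 = $21,169.85
Ending inventory: 192 @ $22.40 = $4,300.80

Ending inventory = $4,300.80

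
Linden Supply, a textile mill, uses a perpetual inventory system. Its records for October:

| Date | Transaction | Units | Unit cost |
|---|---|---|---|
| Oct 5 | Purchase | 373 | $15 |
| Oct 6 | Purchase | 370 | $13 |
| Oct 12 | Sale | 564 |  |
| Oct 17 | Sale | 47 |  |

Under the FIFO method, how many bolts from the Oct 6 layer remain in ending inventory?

Oct 12, 564 sold [FIFO — oldest first]: 373 @ $15 + 191 @ $13 = $8,078
Oct 17, 47 sold [FIFO — oldest first]: 47 @ $13 = $611
Total COGS = $8,078 + $611 = $8,689
Ending inventory: 132 @ $13 = $1,716
Check: goods available $10,405 = COGS $8,689 + ending $1,716

132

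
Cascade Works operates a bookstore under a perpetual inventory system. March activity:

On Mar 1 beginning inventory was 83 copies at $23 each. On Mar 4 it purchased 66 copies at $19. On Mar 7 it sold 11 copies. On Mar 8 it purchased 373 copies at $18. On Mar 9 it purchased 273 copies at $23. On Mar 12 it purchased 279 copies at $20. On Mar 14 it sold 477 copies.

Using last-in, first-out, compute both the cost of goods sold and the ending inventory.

COGS = $10,343; ending inventory = $11,393

Mar 7, 11 sold [LIFO — newest first]: 11 @ $19 = $209
Mar 14, 477 sold [LIFO — newest first]: 279 @ $20 + 198 @ $23 = $10,134
Total COGS = $209 + $10,134 = $10,343
Ending inventory: 83 @ $23 + 55 @ $19 + 373 @ $18 + 75 @ $23 = $11,393
Check: goods available $21,736 = COGS $10,343 + ending $11,393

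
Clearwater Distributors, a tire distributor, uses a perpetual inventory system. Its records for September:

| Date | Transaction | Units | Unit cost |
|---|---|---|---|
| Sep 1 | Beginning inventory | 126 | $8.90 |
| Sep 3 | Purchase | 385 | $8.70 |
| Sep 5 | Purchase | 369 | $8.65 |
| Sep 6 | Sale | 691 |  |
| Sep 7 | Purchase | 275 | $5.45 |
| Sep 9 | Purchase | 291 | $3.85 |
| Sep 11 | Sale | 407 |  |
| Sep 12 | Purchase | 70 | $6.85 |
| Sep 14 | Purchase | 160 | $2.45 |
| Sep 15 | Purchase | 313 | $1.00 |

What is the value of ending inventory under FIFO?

Sep 6, 691 sold [FIFO — oldest first]: 126 @ $8.90 + 385 @ $8.70 + 180 @ $8.65 = $6,027.90
Sep 11, 407 sold [FIFO — oldest first]: 189 @ $8.65 + 218 @ $5.45 = $2,822.95
Total COGS = $6,027.90 + $2,822.95 = $8,850.85
Ending inventory: 57 @ $5.45 + 291 @ $3.85 + 70 @ $6.85 + 160 @ $2.45 + 313 @ $1.00 = $2,615.50

Ending inventory = $2,615.50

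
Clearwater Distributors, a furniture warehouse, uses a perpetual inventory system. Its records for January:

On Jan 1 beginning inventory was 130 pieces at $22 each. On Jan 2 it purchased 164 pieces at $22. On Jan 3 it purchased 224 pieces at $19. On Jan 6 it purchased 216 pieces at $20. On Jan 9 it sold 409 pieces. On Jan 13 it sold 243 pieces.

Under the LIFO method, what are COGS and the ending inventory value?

Jan 9, 409 sold [LIFO — newest first]: 216 @ $20 + 193 @ $19 = $7,987
Jan 13, 243 sold [LIFO — newest first]: 31 @ $19 + 164 @ $22 + 48 @ $22 = $5,253
Total COGS = $7,987 + $5,253 = $13,240
Ending inventory: 82 @ $22 = $1,804
Check: goods available $15,044 = COGS $13,240 + ending $1,804

COGS = $13,240; ending inventory = $1,804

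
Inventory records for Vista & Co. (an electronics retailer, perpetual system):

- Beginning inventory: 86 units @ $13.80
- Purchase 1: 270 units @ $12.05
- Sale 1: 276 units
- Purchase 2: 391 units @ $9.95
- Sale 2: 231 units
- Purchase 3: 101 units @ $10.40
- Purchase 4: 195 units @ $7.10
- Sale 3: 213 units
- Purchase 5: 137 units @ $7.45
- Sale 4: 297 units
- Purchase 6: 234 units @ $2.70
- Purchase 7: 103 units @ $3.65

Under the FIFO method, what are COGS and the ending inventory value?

COGS = $10,581.05; ending inventory = $2,213.00

Sale 1 (276) [FIFO — oldest first]: 86 @ $13.80 + 190 @ $12.05 = $3,476.30
Sale 2 (231) [FIFO — oldest first]: 80 @ $12.05 + 151 @ $9.95 = $2,466.45
Sale 3 (213) [FIFO — oldest first]: 213 @ $9.95 = $2,119.35
Sale 4 (297) [FIFO — oldest first]: 27 @ $9.95 + 101 @ $10.40 + 169 @ $7.10 = $2,518.95
Total COGS = $3,476.30 + $2,466.45 + $2,119.35 + $2,518.95 = $10,581.05
Ending inventory: 26 @ $7.10 + 137 @ $7.45 + 234 @ $2.70 + 103 @ $3.65 = $2,213.00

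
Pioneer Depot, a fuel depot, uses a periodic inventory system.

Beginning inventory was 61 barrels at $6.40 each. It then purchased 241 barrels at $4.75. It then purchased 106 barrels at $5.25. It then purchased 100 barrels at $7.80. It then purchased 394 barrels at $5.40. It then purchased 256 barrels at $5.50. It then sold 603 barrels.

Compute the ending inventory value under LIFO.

Sale 1 (603) [LIFO — newest first]: 256 @ $5.50 + 347 @ $5.40 = $3,281.80
Ending inventory: 61 @ $6.40 + 241 @ $4.75 + 106 @ $5.25 + 100 @ $7.80 + 47 @ $5.40 = $3,125.45

Ending inventory = $3,125.45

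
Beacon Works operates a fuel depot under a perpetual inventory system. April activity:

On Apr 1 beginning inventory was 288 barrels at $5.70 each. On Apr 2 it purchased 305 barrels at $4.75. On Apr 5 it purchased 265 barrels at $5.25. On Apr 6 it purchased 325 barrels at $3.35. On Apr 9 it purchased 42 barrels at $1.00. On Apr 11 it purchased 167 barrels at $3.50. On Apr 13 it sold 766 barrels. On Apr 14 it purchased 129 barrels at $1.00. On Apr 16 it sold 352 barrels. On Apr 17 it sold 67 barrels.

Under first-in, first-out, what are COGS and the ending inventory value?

COGS = $5,572.35; ending inventory = $753.50

Apr 13, 766 sold [FIFO — oldest first]: 288 @ $5.70 + 305 @ $4.75 + 173 @ $5.25 = $3,998.60
Apr 16, 352 sold [FIFO — oldest first]: 92 @ $5.25 + 260 @ $3.35 = $1,354.00
Apr 17, 67 sold [FIFO — oldest first]: 65 @ $3.35 + 2 @ $1.00 = $219.75
Total COGS = $3,998.60 + $1,354.00 + $219.75 = $5,572.35
Ending inventory: 40 @ $1.00 + 167 @ $3.50 + 129 @ $1.00 = $753.50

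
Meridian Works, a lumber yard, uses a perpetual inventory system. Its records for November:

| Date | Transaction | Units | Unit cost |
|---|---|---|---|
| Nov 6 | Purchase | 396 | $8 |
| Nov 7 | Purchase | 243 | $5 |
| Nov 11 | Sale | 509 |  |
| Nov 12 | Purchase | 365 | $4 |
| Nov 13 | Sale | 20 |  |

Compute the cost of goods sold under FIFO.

COGS = $3,833

Nov 11, 509 sold [FIFO — oldest first]: 396 @ $8 + 113 @ $5 = $3,733
Nov 13, 20 sold [FIFO — oldest first]: 20 @ $5 = $100
Total COGS = $3,733 + $100 = $3,833
Ending inventory: 110 @ $5 + 365 @ $4 = $2,010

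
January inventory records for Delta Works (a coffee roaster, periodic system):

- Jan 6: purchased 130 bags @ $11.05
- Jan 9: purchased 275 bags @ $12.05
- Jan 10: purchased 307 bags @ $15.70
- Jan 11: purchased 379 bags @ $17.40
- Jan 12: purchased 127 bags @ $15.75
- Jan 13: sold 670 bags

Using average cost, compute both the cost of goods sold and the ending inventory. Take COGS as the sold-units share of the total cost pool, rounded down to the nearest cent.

COGS = $9,992.24; ending inventory = $8,172.76

Jan 13, sell 670: 670/1218 × $18,165.00 → $9,992.24
Ending inventory (cost pool remaining) = $8,172.76
Check: goods available $18,165.00 = COGS $9,992.24 + ending $8,172.76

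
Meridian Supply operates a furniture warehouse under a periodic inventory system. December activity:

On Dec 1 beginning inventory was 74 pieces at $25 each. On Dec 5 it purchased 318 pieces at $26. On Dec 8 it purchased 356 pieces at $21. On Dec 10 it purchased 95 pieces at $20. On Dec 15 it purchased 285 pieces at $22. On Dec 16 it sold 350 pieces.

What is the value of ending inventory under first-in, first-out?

Ending inventory = $16,738

Dec 16, 350 sold [FIFO — oldest first]: 74 @ $25 + 276 @ $26 = $9,026
Ending inventory: 42 @ $26 + 356 @ $21 + 95 @ $20 + 285 @ $22 = $16,738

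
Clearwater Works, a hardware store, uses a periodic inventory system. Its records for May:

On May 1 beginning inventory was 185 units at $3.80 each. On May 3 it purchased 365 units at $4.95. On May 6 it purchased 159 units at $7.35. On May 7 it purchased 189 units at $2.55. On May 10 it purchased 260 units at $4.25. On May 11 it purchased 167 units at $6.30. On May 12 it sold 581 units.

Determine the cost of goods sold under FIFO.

May 12, 581 sold [FIFO — oldest first]: 185 @ $3.80 + 365 @ $4.95 + 31 @ $7.35 = $2,737.60
Ending inventory: 128 @ $7.35 + 189 @ $2.55 + 260 @ $4.25 + 167 @ $6.30 = $3,579.85
Check: goods available $6,317.45 = COGS $2,737.60 + ending $3,579.85

COGS = $2,737.60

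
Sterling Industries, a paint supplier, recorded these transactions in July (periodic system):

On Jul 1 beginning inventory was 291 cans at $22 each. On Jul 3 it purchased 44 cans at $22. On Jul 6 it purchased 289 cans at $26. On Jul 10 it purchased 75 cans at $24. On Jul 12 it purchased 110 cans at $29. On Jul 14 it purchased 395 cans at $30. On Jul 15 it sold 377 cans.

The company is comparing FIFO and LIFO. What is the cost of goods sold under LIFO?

FIFO COGS: 291 @ $22 + 44 @ $22 + 42 @ $26 = $8,462
LIFO COGS: 377 @ $30 = $11,310

COGS = $11,310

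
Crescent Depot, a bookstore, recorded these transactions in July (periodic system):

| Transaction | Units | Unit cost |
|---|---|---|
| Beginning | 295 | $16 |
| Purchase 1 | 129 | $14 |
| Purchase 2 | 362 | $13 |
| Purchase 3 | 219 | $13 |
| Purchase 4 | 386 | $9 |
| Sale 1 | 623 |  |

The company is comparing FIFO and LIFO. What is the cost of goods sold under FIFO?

FIFO COGS: 295 @ $16 + 129 @ $14 + 199 @ $13 = $9,113
LIFO COGS: 386 @ $9 + 219 @ $13 + 18 @ $13 = $6,555

COGS = $9,113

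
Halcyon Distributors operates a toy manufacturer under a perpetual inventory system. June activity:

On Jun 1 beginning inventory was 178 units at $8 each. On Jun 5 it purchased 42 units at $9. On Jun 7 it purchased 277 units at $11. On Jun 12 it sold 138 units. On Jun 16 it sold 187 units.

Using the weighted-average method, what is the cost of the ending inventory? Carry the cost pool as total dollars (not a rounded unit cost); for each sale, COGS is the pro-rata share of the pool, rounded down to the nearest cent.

Ending inventory = $1,678.13

After Jun 1: 178 on hand, pool $1,424.00 (≈ $8.0000 each)
After Jun 5: 220 on hand, pool $1,802.00 (≈ $8.1909 each)
After Jun 7: 497 on hand, pool $4,849.00 (≈ $9.7565 each)
Jun 12, sell 138: 138/497 × $4,849.00 → $1,346.40
Jun 16, sell 187: 187/359 × $3,502.60 → $1,824.47
Total COGS = $1,346.40 + $1,824.47 = $3,170.87
Ending inventory (cost pool remaining) = $1,678.13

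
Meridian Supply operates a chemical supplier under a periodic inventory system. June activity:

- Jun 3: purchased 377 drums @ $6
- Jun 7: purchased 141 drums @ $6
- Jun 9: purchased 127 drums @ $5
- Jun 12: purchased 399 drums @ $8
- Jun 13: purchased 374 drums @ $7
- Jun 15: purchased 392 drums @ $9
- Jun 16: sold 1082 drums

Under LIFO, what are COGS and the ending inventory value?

Jun 16, 1082 sold [LIFO — newest first]: 392 @ $9 + 374 @ $7 + 316 @ $8 = $8,674
Ending inventory: 377 @ $6 + 141 @ $6 + 127 @ $5 + 83 @ $8 = $4,407
Check: goods available $13,081 = COGS $8,674 + ending $4,407

COGS = $8,674; ending inventory = $4,407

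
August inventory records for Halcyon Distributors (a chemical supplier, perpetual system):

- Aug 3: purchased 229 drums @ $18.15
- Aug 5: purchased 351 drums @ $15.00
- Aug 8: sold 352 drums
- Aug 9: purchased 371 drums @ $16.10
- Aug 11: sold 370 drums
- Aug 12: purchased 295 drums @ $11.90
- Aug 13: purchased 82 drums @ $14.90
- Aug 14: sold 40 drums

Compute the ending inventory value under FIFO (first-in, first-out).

Ending inventory = $7,775.20

Aug 8, 352 sold [FIFO — oldest first]: 229 @ $18.15 + 123 @ $15.00 = $6,001.35
Aug 11, 370 sold [FIFO — oldest first]: 228 @ $15.00 + 142 @ $16.10 = $5,706.20
Aug 14, 40 sold [FIFO — oldest first]: 40 @ $16.10 = $644.00
Total COGS = $6,001.35 + $5,706.20 + $644.00 = $12,351.55
Ending inventory: 189 @ $16.10 + 295 @ $11.90 + 82 @ $14.90 = $7,775.20
Check: goods available $20,126.75 = COGS $12,351.55 + ending $7,775.20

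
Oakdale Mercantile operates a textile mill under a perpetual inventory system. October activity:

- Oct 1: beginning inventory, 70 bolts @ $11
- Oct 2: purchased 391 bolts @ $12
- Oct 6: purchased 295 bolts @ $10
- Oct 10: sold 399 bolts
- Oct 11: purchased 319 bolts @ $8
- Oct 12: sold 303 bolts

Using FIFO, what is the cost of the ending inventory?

Ending inventory = $3,092

Oct 10, 399 sold [FIFO — oldest first]: 70 @ $11 + 329 @ $12 = $4,718
Oct 12, 303 sold [FIFO — oldest first]: 62 @ $12 + 241 @ $10 = $3,154
Total COGS = $4,718 + $3,154 = $7,872
Ending inventory: 54 @ $10 + 319 @ $8 = $3,092
Check: goods available $10,964 = COGS $7,872 + ending $3,092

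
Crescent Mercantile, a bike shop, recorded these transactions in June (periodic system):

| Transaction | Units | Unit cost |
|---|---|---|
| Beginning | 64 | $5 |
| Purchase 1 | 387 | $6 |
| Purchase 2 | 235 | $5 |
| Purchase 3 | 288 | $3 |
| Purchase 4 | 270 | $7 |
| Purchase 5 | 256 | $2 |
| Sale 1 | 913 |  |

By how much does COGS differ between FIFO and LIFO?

FIFO COGS: 64 @ $5 + 387 @ $6 + 235 @ $5 + 227 @ $3 = $4,498
LIFO COGS: 256 @ $2 + 270 @ $7 + 288 @ $3 + 99 @ $5 = $3,761
Difference = |$4,498 − $3,761| = $737

$737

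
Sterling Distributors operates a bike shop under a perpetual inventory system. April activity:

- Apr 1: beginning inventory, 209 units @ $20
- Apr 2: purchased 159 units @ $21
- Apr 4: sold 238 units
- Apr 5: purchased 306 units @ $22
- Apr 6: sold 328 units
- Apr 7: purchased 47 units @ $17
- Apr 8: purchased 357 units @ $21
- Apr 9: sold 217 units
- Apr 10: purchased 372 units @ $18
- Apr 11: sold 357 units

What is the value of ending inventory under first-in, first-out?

Ending inventory = $5,580

Apr 4, 238 sold [FIFO — oldest first]: 209 @ $20 + 29 @ $21 = $4,789
Apr 6, 328 sold [FIFO — oldest first]: 130 @ $21 + 198 @ $22 = $7,086
Apr 9, 217 sold [FIFO — oldest first]: 108 @ $22 + 47 @ $17 + 62 @ $21 = $4,477
Apr 11, 357 sold [FIFO — oldest first]: 295 @ $21 + 62 @ $18 = $7,311
Total COGS = $4,789 + $7,086 + $4,477 + $7,311 = $23,663
Ending inventory: 310 @ $18 = $5,580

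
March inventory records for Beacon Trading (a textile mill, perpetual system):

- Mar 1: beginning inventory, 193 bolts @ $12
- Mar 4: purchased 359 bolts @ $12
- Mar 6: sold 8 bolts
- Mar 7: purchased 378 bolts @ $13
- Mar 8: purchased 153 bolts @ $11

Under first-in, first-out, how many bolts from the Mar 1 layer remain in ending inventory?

Mar 6, 8 sold [FIFO — oldest first]: 8 @ $12 = $96
Ending inventory: 185 @ $12 + 359 @ $12 + 378 @ $13 + 153 @ $11 = $13,125

185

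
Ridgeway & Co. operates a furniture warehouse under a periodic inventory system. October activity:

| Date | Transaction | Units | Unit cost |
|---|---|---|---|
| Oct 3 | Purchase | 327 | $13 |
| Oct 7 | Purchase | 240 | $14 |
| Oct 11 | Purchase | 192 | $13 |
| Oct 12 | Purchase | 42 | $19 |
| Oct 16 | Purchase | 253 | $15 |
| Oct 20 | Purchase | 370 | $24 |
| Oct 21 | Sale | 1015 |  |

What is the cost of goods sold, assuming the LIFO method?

COGS = $18,181

Oct 21, 1015 sold [LIFO — newest first]: 370 @ $24 + 253 @ $15 + 42 @ $19 + 192 @ $13 + 158 @ $14 = $18,181
Ending inventory: 327 @ $13 + 82 @ $14 = $5,399
Check: goods available $23,580 = COGS $18,181 + ending $5,399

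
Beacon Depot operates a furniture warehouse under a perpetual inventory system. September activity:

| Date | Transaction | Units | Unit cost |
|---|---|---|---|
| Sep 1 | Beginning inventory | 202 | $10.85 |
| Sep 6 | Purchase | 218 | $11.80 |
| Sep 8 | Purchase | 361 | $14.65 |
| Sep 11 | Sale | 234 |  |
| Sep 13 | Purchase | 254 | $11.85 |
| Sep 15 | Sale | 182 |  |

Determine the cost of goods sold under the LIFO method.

COGS = $5,584.80

Sep 11, 234 sold [LIFO — newest first]: 234 @ $14.65 = $3,428.10
Sep 15, 182 sold [LIFO — newest first]: 182 @ $11.85 = $2,156.70
Total COGS = $3,428.10 + $2,156.70 = $5,584.80
Ending inventory: 202 @ $10.85 + 218 @ $11.80 + 127 @ $14.65 + 72 @ $11.85 = $7,477.85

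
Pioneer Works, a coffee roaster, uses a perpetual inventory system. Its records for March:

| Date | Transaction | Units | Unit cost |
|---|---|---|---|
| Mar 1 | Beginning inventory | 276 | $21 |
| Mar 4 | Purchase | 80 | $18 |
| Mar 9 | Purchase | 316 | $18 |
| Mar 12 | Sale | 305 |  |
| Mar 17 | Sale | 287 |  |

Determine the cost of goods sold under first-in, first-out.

COGS = $11,484

Mar 12, 305 sold [FIFO — oldest first]: 276 @ $21 + 29 @ $18 = $6,318
Mar 17, 287 sold [FIFO — oldest first]: 51 @ $18 + 236 @ $18 = $5,166
Total COGS = $6,318 + $5,166 = $11,484
Ending inventory: 80 @ $18 = $1,440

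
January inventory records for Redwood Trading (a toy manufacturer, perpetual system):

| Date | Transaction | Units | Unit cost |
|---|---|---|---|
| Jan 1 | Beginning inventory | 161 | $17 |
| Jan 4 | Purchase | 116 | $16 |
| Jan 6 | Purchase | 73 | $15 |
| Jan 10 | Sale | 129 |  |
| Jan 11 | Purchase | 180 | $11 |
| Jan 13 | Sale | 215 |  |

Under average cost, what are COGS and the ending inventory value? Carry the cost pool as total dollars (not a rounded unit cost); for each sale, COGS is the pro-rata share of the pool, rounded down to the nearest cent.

COGS = $5,083.68; ending inventory = $2,584.32

After Jan 1: 161 on hand, pool $2,737.00 (≈ $17.0000 each)
After Jan 4: 277 on hand, pool $4,593.00 (≈ $16.5812 each)
After Jan 6: 350 on hand, pool $5,688.00 (≈ $16.2514 each)
Jan 10, sell 129: 129/350 × $5,688.00 → $2,096.43
After Jan 11: 401 on hand, pool $5,571.57 (≈ $13.8942 each)
Jan 13, sell 215: 215/401 × $5,571.57 → $2,987.25
Total COGS = $2,096.43 + $2,987.25 = $5,083.68
Ending inventory (cost pool remaining) = $2,584.32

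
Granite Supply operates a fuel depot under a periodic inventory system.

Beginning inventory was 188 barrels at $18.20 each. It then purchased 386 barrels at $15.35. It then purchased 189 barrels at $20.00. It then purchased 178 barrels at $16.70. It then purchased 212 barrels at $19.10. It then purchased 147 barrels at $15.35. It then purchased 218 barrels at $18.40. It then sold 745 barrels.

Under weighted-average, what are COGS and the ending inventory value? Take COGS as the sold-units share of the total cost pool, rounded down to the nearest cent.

COGS = $12,964.44; ending inventory = $13,451.71

Sale 1, sell 745: 745/1518 × $26,416.15 → $12,964.44
Ending inventory (cost pool remaining) = $13,451.71
Check: goods available $26,416.15 = COGS $12,964.44 + ending $13,451.71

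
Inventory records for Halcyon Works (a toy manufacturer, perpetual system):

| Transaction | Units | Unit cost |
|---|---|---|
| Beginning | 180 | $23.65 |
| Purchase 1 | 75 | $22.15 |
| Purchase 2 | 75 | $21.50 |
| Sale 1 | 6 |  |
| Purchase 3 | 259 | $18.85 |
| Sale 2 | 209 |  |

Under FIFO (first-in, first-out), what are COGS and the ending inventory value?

COGS = $5,032.25; ending inventory = $7,380.65

Sale 1 (6) [FIFO — oldest first]: 6 @ $23.65 = $141.90
Sale 2 (209) [FIFO — oldest first]: 174 @ $23.65 + 35 @ $22.15 = $4,890.35
Total COGS = $141.90 + $4,890.35 = $5,032.25
Ending inventory: 40 @ $22.15 + 75 @ $21.50 + 259 @ $18.85 = $7,380.65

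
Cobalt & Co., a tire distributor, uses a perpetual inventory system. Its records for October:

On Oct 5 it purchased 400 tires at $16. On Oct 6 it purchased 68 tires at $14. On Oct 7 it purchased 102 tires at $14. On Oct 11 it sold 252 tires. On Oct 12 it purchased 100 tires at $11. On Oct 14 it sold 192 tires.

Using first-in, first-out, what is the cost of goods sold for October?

COGS = $7,016

Oct 11, 252 sold [FIFO — oldest first]: 252 @ $16 = $4,032
Oct 14, 192 sold [FIFO — oldest first]: 148 @ $16 + 44 @ $14 = $2,984
Total COGS = $4,032 + $2,984 = $7,016
Ending inventory: 24 @ $14 + 102 @ $14 + 100 @ $11 = $2,864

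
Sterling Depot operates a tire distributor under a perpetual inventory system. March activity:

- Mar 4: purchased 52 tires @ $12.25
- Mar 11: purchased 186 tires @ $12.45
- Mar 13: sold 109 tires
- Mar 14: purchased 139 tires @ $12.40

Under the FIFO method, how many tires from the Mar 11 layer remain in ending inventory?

Mar 13, 109 sold [FIFO — oldest first]: 52 @ $12.25 + 57 @ $12.45 = $1,346.65
Ending inventory: 129 @ $12.45 + 139 @ $12.40 = $3,329.65

129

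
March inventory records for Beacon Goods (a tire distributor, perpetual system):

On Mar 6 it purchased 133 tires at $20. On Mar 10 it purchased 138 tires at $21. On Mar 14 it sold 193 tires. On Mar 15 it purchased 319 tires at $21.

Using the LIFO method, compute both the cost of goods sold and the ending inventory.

COGS = $3,998; ending inventory = $8,259

Mar 14, 193 sold [LIFO — newest first]: 138 @ $21 + 55 @ $20 = $3,998
Ending inventory: 78 @ $20 + 319 @ $21 = $8,259
Check: goods available $12,257 = COGS $3,998 + ending $8,259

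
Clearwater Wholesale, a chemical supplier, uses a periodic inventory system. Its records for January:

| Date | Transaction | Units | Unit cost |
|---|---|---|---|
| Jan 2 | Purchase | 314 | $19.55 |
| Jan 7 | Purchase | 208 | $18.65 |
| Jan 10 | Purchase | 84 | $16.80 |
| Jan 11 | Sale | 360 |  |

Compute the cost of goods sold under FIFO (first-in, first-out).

COGS = $6,996.60

Jan 11, 360 sold [FIFO — oldest first]: 314 @ $19.55 + 46 @ $18.65 = $6,996.60
Ending inventory: 162 @ $18.65 + 84 @ $16.80 = $4,432.50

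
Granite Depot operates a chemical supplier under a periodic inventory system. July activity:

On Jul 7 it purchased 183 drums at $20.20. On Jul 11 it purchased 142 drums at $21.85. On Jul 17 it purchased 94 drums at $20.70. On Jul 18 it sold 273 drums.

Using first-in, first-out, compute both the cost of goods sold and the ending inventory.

Jul 18, 273 sold [FIFO — oldest first]: 183 @ $20.20 + 90 @ $21.85 = $5,663.10
Ending inventory: 52 @ $21.85 + 94 @ $20.70 = $3,082.00
Check: goods available $8,745.10 = COGS $5,663.10 + ending $3,082.00

COGS = $5,663.10; ending inventory = $3,082.00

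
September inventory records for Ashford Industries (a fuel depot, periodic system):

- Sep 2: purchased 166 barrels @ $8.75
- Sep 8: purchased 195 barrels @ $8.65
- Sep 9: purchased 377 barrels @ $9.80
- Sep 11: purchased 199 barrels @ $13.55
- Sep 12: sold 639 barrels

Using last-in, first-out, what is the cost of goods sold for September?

COGS = $6,936.00

Sep 12, 639 sold [LIFO — newest first]: 199 @ $13.55 + 377 @ $9.80 + 63 @ $8.65 = $6,936.00
Ending inventory: 166 @ $8.75 + 132 @ $8.65 = $2,594.30
Check: goods available $9,530.30 = COGS $6,936.00 + ending $2,594.30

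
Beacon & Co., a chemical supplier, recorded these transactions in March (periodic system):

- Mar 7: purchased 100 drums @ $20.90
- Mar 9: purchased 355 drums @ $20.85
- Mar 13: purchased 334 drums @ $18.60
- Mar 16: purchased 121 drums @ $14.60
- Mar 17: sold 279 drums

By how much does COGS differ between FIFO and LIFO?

$1,116.75

FIFO COGS: 100 @ $20.90 + 179 @ $20.85 = $5,822.15
LIFO COGS: 121 @ $14.60 + 158 @ $18.60 = $4,705.40
Difference = |$5,822.15 − $4,705.40| = $1,116.75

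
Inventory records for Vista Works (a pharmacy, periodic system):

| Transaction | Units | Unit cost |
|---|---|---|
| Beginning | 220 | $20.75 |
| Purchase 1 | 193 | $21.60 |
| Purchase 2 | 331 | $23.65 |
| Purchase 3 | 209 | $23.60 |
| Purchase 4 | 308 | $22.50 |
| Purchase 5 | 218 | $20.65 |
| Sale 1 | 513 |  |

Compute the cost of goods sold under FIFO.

COGS = $11,098.80

Sale 1 (513) [FIFO — oldest first]: 220 @ $20.75 + 193 @ $21.60 + 100 @ $23.65 = $11,098.80
Ending inventory: 231 @ $23.65 + 209 @ $23.60 + 308 @ $22.50 + 218 @ $20.65 = $21,827.25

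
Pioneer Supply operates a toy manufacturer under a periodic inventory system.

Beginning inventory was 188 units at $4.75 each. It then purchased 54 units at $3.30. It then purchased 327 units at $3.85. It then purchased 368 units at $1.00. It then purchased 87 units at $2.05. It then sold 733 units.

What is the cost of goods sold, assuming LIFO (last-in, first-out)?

Sale 1 (733) [LIFO — newest first]: 87 @ $2.05 + 368 @ $1.00 + 278 @ $3.85 = $1,616.65
Ending inventory: 188 @ $4.75 + 54 @ $3.30 + 49 @ $3.85 = $1,259.85

COGS = $1,616.65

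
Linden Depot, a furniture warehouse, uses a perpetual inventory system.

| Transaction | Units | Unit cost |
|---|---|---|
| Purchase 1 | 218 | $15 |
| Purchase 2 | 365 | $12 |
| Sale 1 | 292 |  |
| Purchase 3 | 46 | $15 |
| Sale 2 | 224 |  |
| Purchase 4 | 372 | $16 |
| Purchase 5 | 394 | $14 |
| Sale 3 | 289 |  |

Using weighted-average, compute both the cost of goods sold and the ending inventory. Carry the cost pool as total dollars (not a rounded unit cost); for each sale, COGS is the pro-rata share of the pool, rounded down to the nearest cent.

After Purchase 1: 218 on hand, pool $3,270.00 (≈ $15.0000 each)
After Purchase 2: 583 on hand, pool $7,650.00 (≈ $13.1218 each)
Sale 1, sell 292: 292/583 × $7,650.00 → $3,831.56
After Purchase 3: 337 on hand, pool $4,508.44 (≈ $13.3782 each)
Sale 2, sell 224: 224/337 × $4,508.44 → $2,996.70
After Purchase 4: 485 on hand, pool $7,463.74 (≈ $15.3892 each)
After Purchase 5: 879 on hand, pool $12,979.74 (≈ $14.7665 each)
Sale 3, sell 289: 289/879 × $12,979.74 → $4,267.51
Total COGS = $3,831.56 + $2,996.70 + $4,267.51 = $11,095.77
Ending inventory (cost pool remaining) = $8,712.23

COGS = $11,095.77; ending inventory = $8,712.23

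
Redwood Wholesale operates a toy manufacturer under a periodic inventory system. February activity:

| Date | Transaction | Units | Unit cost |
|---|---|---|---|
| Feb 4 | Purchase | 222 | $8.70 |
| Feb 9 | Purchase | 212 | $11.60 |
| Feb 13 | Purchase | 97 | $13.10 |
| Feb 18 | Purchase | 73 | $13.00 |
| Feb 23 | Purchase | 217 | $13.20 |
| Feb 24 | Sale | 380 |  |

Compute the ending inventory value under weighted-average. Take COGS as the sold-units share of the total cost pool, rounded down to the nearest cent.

Feb 24, sell 380: 380/821 × $9,474.70 → $4,385.36
Ending inventory (cost pool remaining) = $5,089.34
Check: goods available $9,474.70 = COGS $4,385.36 + ending $5,089.34

Ending inventory = $5,089.34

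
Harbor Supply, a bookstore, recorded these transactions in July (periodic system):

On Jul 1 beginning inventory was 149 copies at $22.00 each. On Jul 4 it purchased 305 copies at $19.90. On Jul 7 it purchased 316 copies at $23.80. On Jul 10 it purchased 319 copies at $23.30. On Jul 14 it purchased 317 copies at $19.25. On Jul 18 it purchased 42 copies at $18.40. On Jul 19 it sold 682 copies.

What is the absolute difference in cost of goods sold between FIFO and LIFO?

FIFO COGS: 149 @ $22.00 + 305 @ $19.90 + 228 @ $23.80 = $14,773.90
LIFO COGS: 42 @ $18.40 + 317 @ $19.25 + 319 @ $23.30 + 4 @ $23.80 = $14,402.95
Difference = |$14,773.90 − $14,402.95| = $370.95

$370.95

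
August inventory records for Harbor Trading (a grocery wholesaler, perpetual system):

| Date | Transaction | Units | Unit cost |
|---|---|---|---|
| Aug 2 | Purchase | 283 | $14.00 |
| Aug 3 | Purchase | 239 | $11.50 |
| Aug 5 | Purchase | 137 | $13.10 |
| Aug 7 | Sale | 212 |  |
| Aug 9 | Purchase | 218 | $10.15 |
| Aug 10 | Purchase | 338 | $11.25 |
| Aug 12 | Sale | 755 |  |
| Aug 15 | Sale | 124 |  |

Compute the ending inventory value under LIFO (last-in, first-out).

Aug 7, 212 sold [LIFO — newest first]: 137 @ $13.10 + 75 @ $11.50 = $2,657.20
Aug 12, 755 sold [LIFO — newest first]: 338 @ $11.25 + 218 @ $10.15 + 164 @ $11.50 + 35 @ $14.00 = $8,391.20
Aug 15, 124 sold [LIFO — newest first]: 124 @ $14.00 = $1,736.00
Total COGS = $2,657.20 + $8,391.20 + $1,736.00 = $12,784.40
Ending inventory: 124 @ $14.00 = $1,736.00

Ending inventory = $1,736.00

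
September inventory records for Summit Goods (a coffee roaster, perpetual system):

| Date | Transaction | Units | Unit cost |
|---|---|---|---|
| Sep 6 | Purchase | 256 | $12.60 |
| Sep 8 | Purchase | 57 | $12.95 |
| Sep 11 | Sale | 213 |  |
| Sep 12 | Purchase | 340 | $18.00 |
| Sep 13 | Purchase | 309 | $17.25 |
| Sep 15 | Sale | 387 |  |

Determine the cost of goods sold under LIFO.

COGS = $9,438.00

Sep 11, 213 sold [LIFO — newest first]: 57 @ $12.95 + 156 @ $12.60 = $2,703.75
Sep 15, 387 sold [LIFO — newest first]: 309 @ $17.25 + 78 @ $18.00 = $6,734.25
Total COGS = $2,703.75 + $6,734.25 = $9,438.00
Ending inventory: 100 @ $12.60 + 262 @ $18.00 = $5,976.00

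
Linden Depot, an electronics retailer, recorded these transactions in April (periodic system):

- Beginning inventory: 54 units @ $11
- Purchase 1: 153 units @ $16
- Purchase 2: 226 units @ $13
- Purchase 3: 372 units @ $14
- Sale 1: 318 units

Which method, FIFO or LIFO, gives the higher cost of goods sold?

FIFO COGS: 54 @ $11 + 153 @ $16 + 111 @ $13 = $4,485
LIFO COGS: 318 @ $14 = $4,452

FIFO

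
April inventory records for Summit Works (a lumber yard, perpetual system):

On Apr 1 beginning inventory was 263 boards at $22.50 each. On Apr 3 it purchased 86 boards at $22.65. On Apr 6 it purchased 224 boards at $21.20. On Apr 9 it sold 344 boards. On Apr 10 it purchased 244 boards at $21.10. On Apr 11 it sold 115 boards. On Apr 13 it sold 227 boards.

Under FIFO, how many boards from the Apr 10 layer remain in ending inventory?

131

Apr 9, 344 sold [FIFO — oldest first]: 263 @ $22.50 + 81 @ $22.65 = $7,752.15
Apr 11, 115 sold [FIFO — oldest first]: 5 @ $22.65 + 110 @ $21.20 = $2,445.25
Apr 13, 227 sold [FIFO — oldest first]: 114 @ $21.20 + 113 @ $21.10 = $4,801.10
Total COGS = $7,752.15 + $2,445.25 + $4,801.10 = $14,998.50
Ending inventory: 131 @ $21.10 = $2,764.10
Check: goods available $17,762.60 = COGS $14,998.50 + ending $2,764.10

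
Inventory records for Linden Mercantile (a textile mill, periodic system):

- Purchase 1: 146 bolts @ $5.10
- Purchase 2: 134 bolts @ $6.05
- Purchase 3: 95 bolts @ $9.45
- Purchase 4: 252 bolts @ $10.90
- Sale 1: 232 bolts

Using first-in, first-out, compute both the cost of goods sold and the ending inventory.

Sale 1 (232) [FIFO — oldest first]: 146 @ $5.10 + 86 @ $6.05 = $1,264.90
Ending inventory: 48 @ $6.05 + 95 @ $9.45 + 252 @ $10.90 = $3,934.95

COGS = $1,264.90; ending inventory = $3,934.95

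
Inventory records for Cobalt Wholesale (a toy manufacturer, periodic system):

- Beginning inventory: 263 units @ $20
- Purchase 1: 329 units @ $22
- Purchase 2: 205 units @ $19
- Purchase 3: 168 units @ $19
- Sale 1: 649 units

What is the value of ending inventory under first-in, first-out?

Ending inventory = $6,004

Sale 1 (649) [FIFO — oldest first]: 263 @ $20 + 329 @ $22 + 57 @ $19 = $13,581
Ending inventory: 148 @ $19 + 168 @ $19 = $6,004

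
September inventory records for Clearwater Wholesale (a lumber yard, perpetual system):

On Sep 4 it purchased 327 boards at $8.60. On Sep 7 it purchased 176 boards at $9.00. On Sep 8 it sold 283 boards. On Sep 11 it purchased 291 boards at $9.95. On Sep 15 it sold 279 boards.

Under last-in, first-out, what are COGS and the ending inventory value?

COGS = $5,280.25; ending inventory = $2,011.40

Sep 8, 283 sold [LIFO — newest first]: 176 @ $9.00 + 107 @ $8.60 = $2,504.20
Sep 15, 279 sold [LIFO — newest first]: 279 @ $9.95 = $2,776.05
Total COGS = $2,504.20 + $2,776.05 = $5,280.25
Ending inventory: 220 @ $8.60 + 12 @ $9.95 = $2,011.40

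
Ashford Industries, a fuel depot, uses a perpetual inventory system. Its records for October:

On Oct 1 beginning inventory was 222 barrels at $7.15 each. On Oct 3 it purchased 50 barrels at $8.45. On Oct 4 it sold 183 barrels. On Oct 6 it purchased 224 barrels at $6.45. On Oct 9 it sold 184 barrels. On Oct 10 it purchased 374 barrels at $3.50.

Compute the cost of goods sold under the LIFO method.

Oct 4, 183 sold [LIFO — newest first]: 50 @ $8.45 + 133 @ $7.15 = $1,373.45
Oct 9, 184 sold [LIFO — newest first]: 184 @ $6.45 = $1,186.80
Total COGS = $1,373.45 + $1,186.80 = $2,560.25
Ending inventory: 89 @ $7.15 + 40 @ $6.45 + 374 @ $3.50 = $2,203.35

COGS = $2,560.25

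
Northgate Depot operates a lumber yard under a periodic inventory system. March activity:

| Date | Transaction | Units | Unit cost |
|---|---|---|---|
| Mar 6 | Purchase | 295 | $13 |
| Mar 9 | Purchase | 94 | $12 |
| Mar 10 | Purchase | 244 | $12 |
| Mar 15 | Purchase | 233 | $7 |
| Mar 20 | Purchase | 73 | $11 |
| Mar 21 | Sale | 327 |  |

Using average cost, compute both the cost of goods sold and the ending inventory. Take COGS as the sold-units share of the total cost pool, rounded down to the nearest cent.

Mar 21, sell 327: 327/939 × $10,325.00 → $3,595.60
Ending inventory (cost pool remaining) = $6,729.40
Check: goods available $10,325.00 = COGS $3,595.60 + ending $6,729.40

COGS = $3,595.60; ending inventory = $6,729.40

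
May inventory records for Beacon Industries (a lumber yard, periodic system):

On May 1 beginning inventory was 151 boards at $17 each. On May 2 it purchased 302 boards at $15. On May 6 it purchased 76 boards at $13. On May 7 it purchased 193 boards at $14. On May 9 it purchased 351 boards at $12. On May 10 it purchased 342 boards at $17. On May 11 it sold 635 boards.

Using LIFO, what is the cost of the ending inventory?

Ending inventory = $11,483

May 11, 635 sold [LIFO — newest first]: 342 @ $17 + 293 @ $12 = $9,330
Ending inventory: 151 @ $17 + 302 @ $15 + 76 @ $13 + 193 @ $14 + 58 @ $12 = $11,483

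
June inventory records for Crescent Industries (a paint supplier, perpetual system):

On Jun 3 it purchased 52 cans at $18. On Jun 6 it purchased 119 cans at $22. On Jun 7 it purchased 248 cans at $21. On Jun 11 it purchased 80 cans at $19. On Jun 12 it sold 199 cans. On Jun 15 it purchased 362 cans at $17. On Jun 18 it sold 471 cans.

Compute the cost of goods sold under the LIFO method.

COGS = $12,462

Jun 12, 199 sold [LIFO — newest first]: 80 @ $19 + 119 @ $21 = $4,019
Jun 18, 471 sold [LIFO — newest first]: 362 @ $17 + 109 @ $21 = $8,443
Total COGS = $4,019 + $8,443 = $12,462
Ending inventory: 52 @ $18 + 119 @ $22 + 20 @ $21 = $3,974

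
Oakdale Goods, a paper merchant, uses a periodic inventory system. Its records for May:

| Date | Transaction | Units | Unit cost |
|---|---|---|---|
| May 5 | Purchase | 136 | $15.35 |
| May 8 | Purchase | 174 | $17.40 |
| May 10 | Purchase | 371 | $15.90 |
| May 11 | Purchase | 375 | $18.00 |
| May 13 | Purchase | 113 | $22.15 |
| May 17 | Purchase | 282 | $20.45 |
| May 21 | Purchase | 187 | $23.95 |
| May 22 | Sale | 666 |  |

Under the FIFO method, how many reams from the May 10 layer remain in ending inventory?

15

May 22, 666 sold [FIFO — oldest first]: 136 @ $15.35 + 174 @ $17.40 + 356 @ $15.90 = $10,775.60
Ending inventory: 15 @ $15.90 + 375 @ $18.00 + 113 @ $22.15 + 282 @ $20.45 + 187 @ $23.95 = $19,737.00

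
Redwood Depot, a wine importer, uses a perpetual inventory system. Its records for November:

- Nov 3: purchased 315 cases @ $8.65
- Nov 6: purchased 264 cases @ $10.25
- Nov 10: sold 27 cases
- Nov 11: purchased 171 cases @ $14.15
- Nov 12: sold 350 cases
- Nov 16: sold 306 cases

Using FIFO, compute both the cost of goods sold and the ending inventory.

COGS = $6,902.35; ending inventory = $948.05

Nov 10, 27 sold [FIFO — oldest first]: 27 @ $8.65 = $233.55
Nov 12, 350 sold [FIFO — oldest first]: 288 @ $8.65 + 62 @ $10.25 = $3,126.70
Nov 16, 306 sold [FIFO — oldest first]: 202 @ $10.25 + 104 @ $14.15 = $3,542.10
Total COGS = $233.55 + $3,126.70 + $3,542.10 = $6,902.35
Ending inventory: 67 @ $14.15 = $948.05
Check: goods available $7,850.40 = COGS $6,902.35 + ending $948.05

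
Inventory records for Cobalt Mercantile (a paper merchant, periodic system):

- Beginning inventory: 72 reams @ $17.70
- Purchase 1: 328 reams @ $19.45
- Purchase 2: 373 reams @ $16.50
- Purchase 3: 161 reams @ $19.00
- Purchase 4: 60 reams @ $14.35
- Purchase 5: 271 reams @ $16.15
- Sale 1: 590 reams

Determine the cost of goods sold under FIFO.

Sale 1 (590) [FIFO — oldest first]: 72 @ $17.70 + 328 @ $19.45 + 190 @ $16.50 = $10,789.00
Ending inventory: 183 @ $16.50 + 161 @ $19.00 + 60 @ $14.35 + 271 @ $16.15 = $11,316.15
Check: goods available $22,105.15 = COGS $10,789.00 + ending $11,316.15

COGS = $10,789.00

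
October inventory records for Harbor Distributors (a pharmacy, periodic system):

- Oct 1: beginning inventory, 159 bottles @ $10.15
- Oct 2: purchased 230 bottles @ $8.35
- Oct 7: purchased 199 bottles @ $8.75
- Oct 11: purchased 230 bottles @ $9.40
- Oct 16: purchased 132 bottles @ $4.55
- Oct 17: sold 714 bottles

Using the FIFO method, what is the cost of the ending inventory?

Ending inventory = $1,578.20

Oct 17, 714 sold [FIFO — oldest first]: 159 @ $10.15 + 230 @ $8.35 + 199 @ $8.75 + 126 @ $9.40 = $6,460.00
Ending inventory: 104 @ $9.40 + 132 @ $4.55 = $1,578.20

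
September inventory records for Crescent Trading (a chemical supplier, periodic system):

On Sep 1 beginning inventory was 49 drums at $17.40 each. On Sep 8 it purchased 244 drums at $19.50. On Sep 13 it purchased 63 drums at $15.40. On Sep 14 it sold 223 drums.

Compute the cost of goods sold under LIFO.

Sep 14, 223 sold [LIFO — newest first]: 63 @ $15.40 + 160 @ $19.50 = $4,090.20
Ending inventory: 49 @ $17.40 + 84 @ $19.50 = $2,490.60

COGS = $4,090.20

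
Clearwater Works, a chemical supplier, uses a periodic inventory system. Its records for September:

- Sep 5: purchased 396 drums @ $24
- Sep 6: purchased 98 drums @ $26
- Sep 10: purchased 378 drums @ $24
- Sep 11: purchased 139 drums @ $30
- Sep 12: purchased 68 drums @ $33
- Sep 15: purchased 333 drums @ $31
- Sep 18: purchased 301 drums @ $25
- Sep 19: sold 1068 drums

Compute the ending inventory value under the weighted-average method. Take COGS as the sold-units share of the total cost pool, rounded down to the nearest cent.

Sep 19, sell 1068: 1068/1713 × $45,386.00 → $28,296.70
Ending inventory (cost pool remaining) = $17,089.30
Check: goods available $45,386.00 = COGS $28,296.70 + ending $17,089.30

Ending inventory = $17,089.30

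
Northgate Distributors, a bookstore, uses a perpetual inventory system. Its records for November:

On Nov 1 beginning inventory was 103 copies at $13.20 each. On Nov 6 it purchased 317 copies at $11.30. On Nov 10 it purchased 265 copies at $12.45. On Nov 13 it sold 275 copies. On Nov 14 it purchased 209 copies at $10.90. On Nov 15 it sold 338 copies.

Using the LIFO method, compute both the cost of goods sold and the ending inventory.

Nov 13, 275 sold [LIFO — newest first]: 265 @ $12.45 + 10 @ $11.30 = $3,412.25
Nov 15, 338 sold [LIFO — newest first]: 209 @ $10.90 + 129 @ $11.30 = $3,735.80
Total COGS = $3,412.25 + $3,735.80 = $7,148.05
Ending inventory: 103 @ $13.20 + 178 @ $11.30 = $3,371.00
Check: goods available $10,519.05 = COGS $7,148.05 + ending $3,371.00

COGS = $7,148.05; ending inventory = $3,371.00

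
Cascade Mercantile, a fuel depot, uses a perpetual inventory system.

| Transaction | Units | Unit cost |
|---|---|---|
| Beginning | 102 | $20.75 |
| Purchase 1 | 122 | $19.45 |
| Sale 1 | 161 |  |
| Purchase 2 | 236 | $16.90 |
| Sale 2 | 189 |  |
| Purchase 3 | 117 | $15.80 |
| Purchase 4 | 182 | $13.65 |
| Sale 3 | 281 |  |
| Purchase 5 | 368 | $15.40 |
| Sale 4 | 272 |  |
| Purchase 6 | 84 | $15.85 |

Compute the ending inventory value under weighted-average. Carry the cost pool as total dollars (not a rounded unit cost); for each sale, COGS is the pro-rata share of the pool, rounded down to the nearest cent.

Ending inventory = $4,776.22

After Beginning: 102 on hand, pool $2,116.50 (≈ $20.7500 each)
After Purchase 1: 224 on hand, pool $4,489.40 (≈ $20.0420 each)
Sale 1, sell 161: 161/224 × $4,489.40 → $3,226.75
After Purchase 2: 299 on hand, pool $5,251.05 (≈ $17.5620 each)
Sale 2, sell 189: 189/299 × $5,251.05 → $3,319.22
After Purchase 3: 227 on hand, pool $3,780.43 (≈ $16.6539 each)
After Purchase 4: 409 on hand, pool $6,264.73 (≈ $15.3172 each)
Sale 3, sell 281: 281/409 × $6,264.73 → $4,304.12
After Purchase 5: 496 on hand, pool $7,627.81 (≈ $15.3786 each)
Sale 4, sell 272: 272/496 × $7,627.81 → $4,182.99
After Purchase 6: 308 on hand, pool $4,776.22 (≈ $15.5072 each)
Total COGS = $3,226.75 + $3,319.22 + $4,304.12 + $4,182.99 = $15,033.08
Ending inventory (cost pool remaining) = $4,776.22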